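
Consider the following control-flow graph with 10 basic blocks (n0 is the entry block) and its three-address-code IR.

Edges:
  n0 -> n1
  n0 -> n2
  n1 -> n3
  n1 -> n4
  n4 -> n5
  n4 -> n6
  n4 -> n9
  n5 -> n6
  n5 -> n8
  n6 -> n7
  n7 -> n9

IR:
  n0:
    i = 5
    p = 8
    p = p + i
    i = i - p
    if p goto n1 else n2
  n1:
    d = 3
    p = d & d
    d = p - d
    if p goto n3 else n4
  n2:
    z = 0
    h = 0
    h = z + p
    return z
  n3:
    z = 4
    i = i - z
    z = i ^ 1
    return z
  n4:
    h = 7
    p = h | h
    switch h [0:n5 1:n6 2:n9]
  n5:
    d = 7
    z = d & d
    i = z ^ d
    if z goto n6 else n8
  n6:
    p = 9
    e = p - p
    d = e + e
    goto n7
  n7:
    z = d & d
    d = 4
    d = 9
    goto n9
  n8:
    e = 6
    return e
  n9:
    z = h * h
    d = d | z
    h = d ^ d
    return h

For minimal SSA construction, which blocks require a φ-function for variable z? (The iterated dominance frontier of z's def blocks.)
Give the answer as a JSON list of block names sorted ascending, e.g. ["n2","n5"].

idom tree: n1←n0 n2←n0 n3←n1 n4←n1 n5←n4 n6←n4 n7←n6 n8←n5 n9←n4
Join-block Dom:
  n6: preds {n4,n5}: {n0,n1,n4} ∩ {n0,n1,n4,n5} = {n0,n1,n4}; idom=n4
  n9: preds {n4,n7}: {n0,n1,n4} ∩ {n0,n1,n4,n6,n7} = {n0,n1,n4}; idom=n4

Frontier:
  n6←n4: walk · to n4
  n6←n5: walk n5 to n4
  n9←n4: walk · to n4
  n9←n7: walk n7→n6 to n4
  DF(n0)=∅
  DF(n1)=∅
  DF(n2)=∅
  DF(n3)=∅
  DF(n4)=∅
  DF(n5)={n6}
  DF(n6)={n9}
  DF(n7)={n9}
  DF(n8)=∅
  DF(n9)=∅

φ for z: defs {n2,n3,n5,n7,n9}
  DF⁺ = {n6,n9}

Answer: ["n6", "n9"]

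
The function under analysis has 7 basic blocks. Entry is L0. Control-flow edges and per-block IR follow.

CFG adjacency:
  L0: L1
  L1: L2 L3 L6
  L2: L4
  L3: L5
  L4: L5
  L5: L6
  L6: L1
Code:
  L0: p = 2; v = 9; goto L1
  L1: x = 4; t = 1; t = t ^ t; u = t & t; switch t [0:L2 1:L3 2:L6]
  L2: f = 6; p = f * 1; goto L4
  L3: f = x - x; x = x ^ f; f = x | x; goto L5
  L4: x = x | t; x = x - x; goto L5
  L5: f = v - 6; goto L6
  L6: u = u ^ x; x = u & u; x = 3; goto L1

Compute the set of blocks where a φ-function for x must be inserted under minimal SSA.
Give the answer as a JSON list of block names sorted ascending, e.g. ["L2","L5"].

idom tree: L1←L0 L2←L1 L3←L1 L4←L2 L5←L1 L6←L1
Dom at joins:
  L1: preds {L0,L6}: {L0} ∩ {L0,L1,L6} = {L0}; idom=L0
  L5: preds {L3,L4}: {L0,L1,L3} ∩ {L0,L1,L2,L4} = {L0,L1}; idom=L1
  L6: preds {L1,L5}: {L0,L1} ∩ {L0,L1,L5} = {L0,L1}; idom=L1

Frontier:
  join L1 pred L0: · stop@L0
  join L1 pred L6: L6→L1 stop@L0
  join L5 pred L3: L3 stop@L1
  join L5 pred L4: L4→L2 stop@L1
  join L6 pred L1: · stop@L1
  join L6 pred L5: L5 stop@L1
  L0: DF=∅
  L1: DF={L1}
  L2: DF={L5}
  L3: DF={L5}
  L4: DF={L5}
  L5: DF={L6}
  L6: DF={L1}

φ for x: defs {L1,L3,L4,L6}
  DF⁺ = {L1,L5,L6}

Answer: ["L1", "L5", "L6"]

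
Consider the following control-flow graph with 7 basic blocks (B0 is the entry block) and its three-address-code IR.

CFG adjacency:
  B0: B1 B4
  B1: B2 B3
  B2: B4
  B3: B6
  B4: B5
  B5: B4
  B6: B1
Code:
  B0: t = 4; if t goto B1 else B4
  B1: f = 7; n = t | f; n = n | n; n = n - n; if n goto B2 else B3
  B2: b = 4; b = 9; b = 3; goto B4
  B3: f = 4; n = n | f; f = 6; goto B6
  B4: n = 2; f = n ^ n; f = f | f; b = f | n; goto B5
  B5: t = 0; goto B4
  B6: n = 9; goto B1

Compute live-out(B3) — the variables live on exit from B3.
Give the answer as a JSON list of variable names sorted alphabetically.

Answer: ["t"]

Analysis:
def/use:
  B0: def={t} ue=∅
  B1: def={f,n} ue={t}
  B2: def={b} ue=∅
  B3: def={f,n} ue={n}
  B4: def={b,f,n} ue=∅
  B5: def={t} ue=∅
  B6: def={n} ue=∅

Live sets:
  B0 li=∅ lo={t}
  B1 li={t} lo={n,t}
  B2 li=∅ lo=∅
  B3 li={n,t} lo={t}
  B4 li=∅ lo=∅
  B5 li=∅ lo=∅
  B6 li={t} lo={t}

live-out(B3) = ["t"]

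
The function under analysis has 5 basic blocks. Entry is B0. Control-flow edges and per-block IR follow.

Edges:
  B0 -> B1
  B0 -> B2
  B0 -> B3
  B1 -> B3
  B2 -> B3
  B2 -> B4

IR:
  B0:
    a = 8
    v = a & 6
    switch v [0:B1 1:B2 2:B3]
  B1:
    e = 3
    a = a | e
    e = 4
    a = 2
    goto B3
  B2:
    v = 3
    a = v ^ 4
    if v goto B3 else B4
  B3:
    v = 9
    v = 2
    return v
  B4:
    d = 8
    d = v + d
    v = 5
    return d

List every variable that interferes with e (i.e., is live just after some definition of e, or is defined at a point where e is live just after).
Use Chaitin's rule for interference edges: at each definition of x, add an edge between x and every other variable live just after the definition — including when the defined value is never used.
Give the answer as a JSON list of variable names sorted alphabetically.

def/use:
  B0 def {a,v} use ∅
  B1 def {a,e} use {a}
  B2 def {a,v} use ∅
  B3 def {v} use ∅
  B4 def {d,v} use {v}

Live sets:
  B0: in=∅ out={a}
  B1: in={a} out=∅
  B2: in=∅ out={v}
  B3: in=∅ out=∅
  B4: in={v} out=∅

Interfere edges:
  a — {e,v}
  d — {v}
  e — {a}
  v — {a,d}

N(e) = ["a"]

Answer: ["a"]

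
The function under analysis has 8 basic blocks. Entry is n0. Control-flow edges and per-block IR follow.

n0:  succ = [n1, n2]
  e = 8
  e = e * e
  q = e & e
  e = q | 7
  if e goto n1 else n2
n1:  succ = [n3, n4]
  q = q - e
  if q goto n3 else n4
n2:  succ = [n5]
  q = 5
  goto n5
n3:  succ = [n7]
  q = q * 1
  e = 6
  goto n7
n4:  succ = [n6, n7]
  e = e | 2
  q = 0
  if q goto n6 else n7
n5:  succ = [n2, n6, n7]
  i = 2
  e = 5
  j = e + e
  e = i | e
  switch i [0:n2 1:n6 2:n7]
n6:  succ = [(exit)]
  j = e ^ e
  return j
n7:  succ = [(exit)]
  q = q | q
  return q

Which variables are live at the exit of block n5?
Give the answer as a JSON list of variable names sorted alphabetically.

Answer: ["e", "q"]

Working:
Per-block:
  n0 def {e,q} use ∅
  n1 def {q} use {e,q}
  n2 def {q} use ∅
  n3 def {e,q} use {q}
  n4 def {e,q} use {e}
  n5 def {e,i,j} use ∅
  n6 def {j} use {e}
  n7 def {q} use {q}

Liveness:
  live n0: ∅→{e,q}
  live n1: {e,q}→{e,q}
  live n2: ∅→{q}
  live n3: {q}→{q}
  live n4: {e}→{e,q}
  live n5: {q}→{e,q}
  live n6: {e}→∅
  live n7: {q}→∅

live-out(n5) = ["e", "q"]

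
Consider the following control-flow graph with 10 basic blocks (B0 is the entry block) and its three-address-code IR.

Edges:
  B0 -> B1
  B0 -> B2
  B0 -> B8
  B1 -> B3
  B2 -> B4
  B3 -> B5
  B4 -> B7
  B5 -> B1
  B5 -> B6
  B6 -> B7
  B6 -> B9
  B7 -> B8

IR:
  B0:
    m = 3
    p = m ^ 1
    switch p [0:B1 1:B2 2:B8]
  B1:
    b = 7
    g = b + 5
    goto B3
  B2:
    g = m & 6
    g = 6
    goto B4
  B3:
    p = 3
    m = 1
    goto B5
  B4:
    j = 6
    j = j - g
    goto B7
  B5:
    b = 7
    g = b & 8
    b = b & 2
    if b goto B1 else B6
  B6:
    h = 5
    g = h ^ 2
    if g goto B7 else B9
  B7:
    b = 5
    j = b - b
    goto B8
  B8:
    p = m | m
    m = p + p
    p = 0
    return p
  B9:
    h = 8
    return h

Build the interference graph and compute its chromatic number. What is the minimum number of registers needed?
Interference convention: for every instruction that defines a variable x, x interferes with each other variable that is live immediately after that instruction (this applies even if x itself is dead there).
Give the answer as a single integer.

def/use:
  B0: def={m,p} ue=∅
  B1: def={b,g} ue=∅
  B2: def={g} ue={m}
  B3: def={m,p} ue=∅
  B4: def={j} ue={g}
  B5: def={b,g} ue=∅
  B6: def={g,h} ue=∅
  B7: def={b,j} ue=∅
  B8: def={m,p} ue={m}
  B9: def={h} ue=∅

Backward fixpoint:
  B0 li=∅ lo={m}
  B1 li=∅ lo=∅
  B2 li={m} lo={g,m}
  B3 li=∅ lo={m}
  B4 li={g,m} lo={m}
  B5 li={m} lo={m}
  B6 li={m} lo={m}
  B7 li={m} lo={m}
  B8 li={m} lo=∅
  B9 li=∅ lo=∅

Interference:
  b↔{g,m}
  g↔{b,j,m}
  h↔{m}
  j↔{g,m}
  m↔{b,g,h,j,p}
  p↔{m}

Colouring:
  lower bound: {b,g,m} mutually conflict ⇒ χ ≥ 3
  assign b→R2 g→R1 h→R1 j→R2 m→R0 p→R1 — no edge inside a register ⇒ χ ≤ 3
  χ = 3

Answer: 3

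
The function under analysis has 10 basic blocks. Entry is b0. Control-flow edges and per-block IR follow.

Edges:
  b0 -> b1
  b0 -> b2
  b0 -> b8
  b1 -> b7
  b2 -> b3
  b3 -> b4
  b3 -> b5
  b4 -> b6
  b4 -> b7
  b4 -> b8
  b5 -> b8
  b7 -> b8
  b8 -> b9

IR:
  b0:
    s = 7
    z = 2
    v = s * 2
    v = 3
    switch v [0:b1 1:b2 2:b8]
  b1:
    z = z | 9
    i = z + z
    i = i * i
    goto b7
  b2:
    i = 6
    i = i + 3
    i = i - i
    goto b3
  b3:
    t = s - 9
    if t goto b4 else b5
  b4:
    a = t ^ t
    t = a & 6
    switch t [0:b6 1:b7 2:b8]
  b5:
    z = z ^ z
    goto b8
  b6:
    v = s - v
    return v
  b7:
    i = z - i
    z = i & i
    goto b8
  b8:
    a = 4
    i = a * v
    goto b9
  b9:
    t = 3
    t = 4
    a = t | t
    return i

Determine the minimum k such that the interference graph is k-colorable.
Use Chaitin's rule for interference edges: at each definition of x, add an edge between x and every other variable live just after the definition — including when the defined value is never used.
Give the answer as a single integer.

Answer: 5

Working:
Per-block:
  b0 def {s,v,z} use ∅
  b1 def {i,z} use {z}
  b2 def {i} use ∅
  b3 def {t} use {s}
  b4 def {a,t} use {t}
  b5 def {z} use {z}
  b6 def {v} use {s,v}
  b7 def {i,z} use {i,z}
  b8 def {a,i} use {v}
  b9 def {a,t} use {i}

Backward fixpoint:
  live b0: ∅→{s,v,z}
  live b1: {v,z}→{i,v,z}
  live b2: {s,v,z}→{i,s,v,z}
  live b3: {i,s,v,z}→{i,s,t,v,z}
  live b4: {i,s,t,v,z}→{i,s,v,z}
  live b5: {v,z}→{v}
  live b6: {s,v}→∅
  live b7: {i,v,z}→{v}
  live b8: {v}→{i}
  live b9: {i}→∅

Conflict graph:
  a — {i,s,v,z}
  i — {a,s,t,v,z}
  s — {a,i,t,v,z}
  t — {i,s,v,z}
  v — {a,i,s,t,z}
  z — {a,i,s,t,v}

Chromatic number:
  {a,i,s,v,z} pairwise interfere (5-clique) ⇒ χ ≥ 5
  5-colouring: R0={i}  R1={s}  R2={v}  R3={z}  R4={a,t}
  χ = 5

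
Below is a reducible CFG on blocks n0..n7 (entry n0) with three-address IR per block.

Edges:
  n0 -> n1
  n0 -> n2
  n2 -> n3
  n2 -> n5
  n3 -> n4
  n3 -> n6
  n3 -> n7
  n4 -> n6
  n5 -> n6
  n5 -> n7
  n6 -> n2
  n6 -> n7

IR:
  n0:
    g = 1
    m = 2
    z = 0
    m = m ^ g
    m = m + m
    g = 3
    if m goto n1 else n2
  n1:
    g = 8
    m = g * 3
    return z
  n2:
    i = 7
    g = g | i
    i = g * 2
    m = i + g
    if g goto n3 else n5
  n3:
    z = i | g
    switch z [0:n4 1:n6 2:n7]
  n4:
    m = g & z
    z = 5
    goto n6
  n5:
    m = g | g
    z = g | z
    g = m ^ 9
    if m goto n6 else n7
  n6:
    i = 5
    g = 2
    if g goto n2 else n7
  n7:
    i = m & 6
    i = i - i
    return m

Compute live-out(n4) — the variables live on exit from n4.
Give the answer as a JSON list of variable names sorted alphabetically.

Block summaries:
  n0 def {g,m,z} use ∅
  n1 def {g,m} use {z}
  n2 def {g,i,m} use {g}
  n3 def {z} use {g,i}
  n4 def {m,z} use {g,z}
  n5 def {g,m,z} use {g,z}
  n6 def {g,i} use ∅
  n7 def {i} use {m}

Live sets:
  live n0: ∅→{g,z}
  live n1: {z}→∅
  live n2: {g,z}→{g,i,m,z}
  live n3: {g,i,m}→{g,m,z}
  live n4: {g,z}→{m,z}
  live n5: {g,z}→{m,z}
  live n6: {m,z}→{g,m,z}
  live n7: {m}→∅

live-out(n4) = ["m", "z"]

Answer: ["m", "z"]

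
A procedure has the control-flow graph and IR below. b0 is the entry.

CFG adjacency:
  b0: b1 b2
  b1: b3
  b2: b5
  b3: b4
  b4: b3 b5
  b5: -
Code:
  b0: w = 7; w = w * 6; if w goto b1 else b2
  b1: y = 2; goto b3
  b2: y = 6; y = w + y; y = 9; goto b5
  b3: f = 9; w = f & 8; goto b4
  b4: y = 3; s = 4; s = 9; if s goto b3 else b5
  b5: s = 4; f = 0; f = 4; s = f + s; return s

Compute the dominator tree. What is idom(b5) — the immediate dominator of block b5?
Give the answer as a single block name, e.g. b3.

Answer: b0

Analysis:
idom tree: b1←b0 b2←b0 b3←b1 b4←b3 b5←b0
Dom∩ at merges:
  b3: preds {b1,b4}: {b0,b1} ∩ {b0,b1,b3,b4} = {b0,b1}; idom=b1
  b5: preds {b2,b4}: {b0,b2} ∩ {b0,b1,b3,b4} = {b0}; idom=b0

idom(b5) = b0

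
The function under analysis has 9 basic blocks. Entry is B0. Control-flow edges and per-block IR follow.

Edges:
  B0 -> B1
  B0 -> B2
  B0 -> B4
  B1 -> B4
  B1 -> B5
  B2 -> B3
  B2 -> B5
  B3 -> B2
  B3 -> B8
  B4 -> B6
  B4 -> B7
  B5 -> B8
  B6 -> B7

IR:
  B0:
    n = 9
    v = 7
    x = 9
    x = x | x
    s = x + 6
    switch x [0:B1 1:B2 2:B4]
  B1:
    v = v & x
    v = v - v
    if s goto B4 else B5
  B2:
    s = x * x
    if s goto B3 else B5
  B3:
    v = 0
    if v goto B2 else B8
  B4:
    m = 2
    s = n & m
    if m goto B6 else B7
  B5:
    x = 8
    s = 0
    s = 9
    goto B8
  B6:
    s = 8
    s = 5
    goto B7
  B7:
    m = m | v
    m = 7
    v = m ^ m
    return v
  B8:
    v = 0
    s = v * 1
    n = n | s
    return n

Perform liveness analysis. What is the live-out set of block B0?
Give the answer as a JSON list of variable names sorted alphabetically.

Answer: ["n", "s", "v", "x"]

Analysis:
Per-block:
  B0: {n,s,v,x} / ∅
  B1: {v} / {s,v,x}
  B2: {s} / {x}
  B3: {v} / ∅
  B4: {m,s} / {n}
  B5: {s,x} / ∅
  B6: {s} / ∅
  B7: {m,v} / {m,v}
  B8: {n,s,v} / {n}

Backward fixpoint:
  live B0: ∅→{n,s,v,x}
  live B1: {n,s,v,x}→{n,v}
  live B2: {n,x}→{n,x}
  live B3: {n,x}→{n,x}
  live B4: {n,v}→{m,v}
  live B5: {n}→{n}
  live B6: {m,v}→{m,v}
  live B7: {m,v}→∅
  live B8: {n}→∅

live-out(B0) = ["n", "s", "v", "x"]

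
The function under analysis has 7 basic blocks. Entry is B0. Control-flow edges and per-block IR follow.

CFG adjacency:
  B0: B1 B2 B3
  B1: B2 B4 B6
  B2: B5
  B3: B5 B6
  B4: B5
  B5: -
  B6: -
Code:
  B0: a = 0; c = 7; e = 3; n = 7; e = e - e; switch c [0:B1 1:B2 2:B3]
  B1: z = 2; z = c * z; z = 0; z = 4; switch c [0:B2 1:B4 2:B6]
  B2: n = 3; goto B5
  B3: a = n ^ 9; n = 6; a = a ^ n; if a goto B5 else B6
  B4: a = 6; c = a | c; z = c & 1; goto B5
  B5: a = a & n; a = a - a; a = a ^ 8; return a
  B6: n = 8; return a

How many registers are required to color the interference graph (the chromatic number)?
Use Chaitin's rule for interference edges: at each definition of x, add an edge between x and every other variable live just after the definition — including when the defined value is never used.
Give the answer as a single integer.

def/use:
  B0: def={a,c,e,n} ue=∅
  B1: def={z} ue={c}
  B2: def={n} ue=∅
  B3: def={a,n} ue={n}
  B4: def={a,c,z} ue={c}
  B5: def={a} ue={a,n}
  B6: def={n} ue={a}

Live sets:
  B0: in=∅ out={a,c,n}
  B1: in={a,c,n} out={a,c,n}
  B2: in={a} out={a,n}
  B3: in={n} out={a,n}
  B4: in={c,n} out={a,n}
  B5: in={a,n} out=∅
  B6: in={a} out=∅

Conflict graph:
  a↔{c,e,n,z}
  c↔{a,e,n,z}
  e↔{a,c,n}
  n↔{a,c,e,z}
  z↔{a,c,n}

Registers:
  {a,c,e,n} pairwise interfere (4-clique) ⇒ χ ≥ 4
  assign a→c0 c→c1 e→c3 n→c2 z→c3 — no edge inside a register ⇒ χ ≤ 4
  χ = 4

Answer: 4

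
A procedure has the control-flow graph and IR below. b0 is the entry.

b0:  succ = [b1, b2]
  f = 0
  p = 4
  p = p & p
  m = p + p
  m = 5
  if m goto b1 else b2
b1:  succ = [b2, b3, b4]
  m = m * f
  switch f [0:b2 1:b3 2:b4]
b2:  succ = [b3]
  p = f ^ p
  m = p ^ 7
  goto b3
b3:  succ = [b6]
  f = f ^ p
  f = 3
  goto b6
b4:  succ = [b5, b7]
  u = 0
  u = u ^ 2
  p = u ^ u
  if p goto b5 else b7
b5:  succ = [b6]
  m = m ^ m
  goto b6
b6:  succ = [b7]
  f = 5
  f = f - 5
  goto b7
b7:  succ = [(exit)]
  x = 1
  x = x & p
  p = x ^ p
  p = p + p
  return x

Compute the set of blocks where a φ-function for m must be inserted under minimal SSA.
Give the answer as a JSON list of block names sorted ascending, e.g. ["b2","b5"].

idom tree: b1←b0 b2←b0 b3←b0 b4←b1 b5←b4 b6←b0 b7←b0
Join-block Dom:
  b2: preds {b0,b1}: {b0} ∩ {b0,b1} = {b0}; idom=b0
  b3: preds {b1,b2}: {b0,b1} ∩ {b0,b2} = {b0}; idom=b0
  b6: preds {b3,b5}: {b0,b3} ∩ {b0,b1,b4,b5} = {b0}; idom=b0
  b7: preds {b4,b6}: {b0,b1,b4} ∩ {b0,b6} = {b0}; idom=b0

Frontier:
  b2←b0: walk · to b0
  b2←b1: walk b1 to b0
  b3←b1: walk b1 to b0
  b3←b2: walk b2 to b0
  b6←b3: walk b3 to b0
  b6←b5: walk b5→b4→b1 to b0
  b7←b4: walk b4→b1 to b0
  b7←b6: walk b6 to b0
  b0 → ∅
  b1 → {b2,b3,b6,b7}
  b2 → {b3}
  b3 → {b6}
  b4 → {b6,b7}
  b5 → {b6}
  b6 → {b7}
  b7 → ∅

φ for m: defs {b0,b1,b2,b5}
  DF⁺ = {b2,b3,b6,b7}

Answer: ["b2", "b3", "b6", "b7"]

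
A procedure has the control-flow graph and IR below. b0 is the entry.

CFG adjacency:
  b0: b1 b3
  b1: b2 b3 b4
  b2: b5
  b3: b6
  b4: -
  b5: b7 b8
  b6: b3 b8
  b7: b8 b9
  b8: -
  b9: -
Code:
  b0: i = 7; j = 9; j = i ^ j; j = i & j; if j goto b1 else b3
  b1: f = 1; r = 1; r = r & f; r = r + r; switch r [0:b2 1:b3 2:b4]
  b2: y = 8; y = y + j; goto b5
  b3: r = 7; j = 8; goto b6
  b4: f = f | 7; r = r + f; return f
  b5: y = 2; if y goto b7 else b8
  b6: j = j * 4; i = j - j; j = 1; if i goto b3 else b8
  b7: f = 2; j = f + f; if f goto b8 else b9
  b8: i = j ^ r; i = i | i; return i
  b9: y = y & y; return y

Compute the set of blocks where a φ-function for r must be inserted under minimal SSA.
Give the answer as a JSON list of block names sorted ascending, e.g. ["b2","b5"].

Answer: ["b3", "b8"]

Working:
idom tree: b1←b0 b2←b1 b3←b0 b4←b1 b5←b2 b6←b3 b7←b5 b8←b0 b9←b7
Dom∩ at merges:
  b3: preds {b0,b1,b6}: {b0} ∩ {b0,b1} ∩ {b0,b3,b6} = {b0}; idom=b0
  b8: preds {b5,b6,b7}: {b0,b1,b2,b5} ∩ {b0,b3,b6} ∩ {b0,b1,b2,b5,b7} = {b0}; idom=b0

DF walk-up:
  b3←b0: walk · to b0
  b3←b1: walk b1 to b0
  b3←b6: walk b6→b3 to b0
  b8←b5: walk b5→b2→b1 to b0
  b8←b6: walk b6→b3 to b0
  b8←b7: walk b7→b5→b2→b1 to b0
  b0 → ∅
  b1 → {b3,b8}
  b2 → {b8}
  b3 → {b3,b8}
  b4 → ∅
  b5 → {b8}
  b6 → {b3,b8}
  b7 → {b8}
  b8 → ∅
  b9 → ∅

φ for r: defs {b1,b3,b4}
  DF⁺ = {b3,b8}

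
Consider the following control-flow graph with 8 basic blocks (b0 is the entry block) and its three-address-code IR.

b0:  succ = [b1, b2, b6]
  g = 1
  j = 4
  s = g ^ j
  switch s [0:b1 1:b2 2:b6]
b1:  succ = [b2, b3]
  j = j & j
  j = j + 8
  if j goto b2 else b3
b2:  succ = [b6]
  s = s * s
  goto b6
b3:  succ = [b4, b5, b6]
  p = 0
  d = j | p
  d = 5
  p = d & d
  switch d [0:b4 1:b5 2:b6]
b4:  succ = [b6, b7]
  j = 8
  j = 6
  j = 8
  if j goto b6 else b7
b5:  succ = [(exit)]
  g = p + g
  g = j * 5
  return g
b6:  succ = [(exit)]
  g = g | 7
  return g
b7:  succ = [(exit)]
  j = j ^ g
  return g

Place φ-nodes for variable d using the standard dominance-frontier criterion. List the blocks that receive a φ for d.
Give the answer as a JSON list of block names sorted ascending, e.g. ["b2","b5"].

Answer: ["b6"]

Analysis:
idom tree: b1←b0 b2←b0 b3←b1 b4←b3 b5←b3 b6←b0 b7←b4
Join-block Dom:
  b2: preds {b0,b1}: {b0} ∩ {b0,b1} = {b0}; idom=b0
  b6: preds {b0,b2,b3,b4}: {b0} ∩ {b0,b2} ∩ {b0,b1,b3} ∩ {b0,b1,b3,b4} = {b0}; idom=b0

DF derivation:
  b2←b0: walk · to b0
  b2←b1: walk b1 to b0
  b6←b0: walk · to b0
  b6←b2: walk b2 to b0
  b6←b3: walk b3→b1 to b0
  b6←b4: walk b4→b3→b1 to b0
  b0: DF=∅
  b1: DF={b2,b6}
  b2: DF={b6}
  b3: DF={b6}
  b4: DF={b6}
  b5: DF=∅
  b6: DF=∅
  b7: DF=∅

φ for d: defs {b3}
  DF⁺ = {b6}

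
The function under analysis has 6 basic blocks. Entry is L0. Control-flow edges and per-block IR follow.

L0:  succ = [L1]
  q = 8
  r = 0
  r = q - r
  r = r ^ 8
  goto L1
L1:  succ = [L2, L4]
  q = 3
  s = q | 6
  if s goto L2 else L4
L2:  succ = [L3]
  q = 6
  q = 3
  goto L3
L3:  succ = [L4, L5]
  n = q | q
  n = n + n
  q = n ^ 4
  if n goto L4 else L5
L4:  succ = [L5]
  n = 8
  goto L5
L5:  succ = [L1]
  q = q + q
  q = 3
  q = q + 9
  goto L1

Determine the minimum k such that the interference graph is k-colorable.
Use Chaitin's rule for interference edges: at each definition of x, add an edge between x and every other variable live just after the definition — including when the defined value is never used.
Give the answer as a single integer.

def/use:
  L0: def={q,r} ue=∅
  L1: def={q,s} ue=∅
  L2: def={q} ue=∅
  L3: def={n,q} ue={q}
  L4: def={n} ue=∅
  L5: def={q} ue={q}

Liveness:
  live L0: ∅→∅
  live L1: ∅→{q}
  live L2: ∅→{q}
  live L3: {q}→{q}
  live L4: {q}→{q}
  live L5: {q}→∅

Interfere edges:
  n — {q}
  q — {n,r,s}
  r — {q}
  s — {q}

Registers:
  lower bound: {n,q} mutually conflict ⇒ χ ≥ 2
  2-colouring: c0={q}  c1={n,r,s}
  χ = 2

Answer: 2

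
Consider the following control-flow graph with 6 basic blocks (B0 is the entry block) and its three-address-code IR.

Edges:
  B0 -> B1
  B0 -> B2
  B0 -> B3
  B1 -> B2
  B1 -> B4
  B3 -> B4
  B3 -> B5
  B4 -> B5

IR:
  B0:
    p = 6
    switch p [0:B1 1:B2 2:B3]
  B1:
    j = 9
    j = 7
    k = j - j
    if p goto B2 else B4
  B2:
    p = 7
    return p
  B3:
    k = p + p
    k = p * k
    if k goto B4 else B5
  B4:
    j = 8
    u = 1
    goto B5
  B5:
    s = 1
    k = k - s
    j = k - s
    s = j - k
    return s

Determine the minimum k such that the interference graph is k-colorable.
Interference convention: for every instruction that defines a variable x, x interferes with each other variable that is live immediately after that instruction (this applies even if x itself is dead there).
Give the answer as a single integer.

Answer: 3

Analysis:
Per-block:
  B0: {p} / ∅
  B1: {j,k} / {p}
  B2: {p} / ∅
  B3: {k} / {p}
  B4: {j,u} / ∅
  B5: {j,k,s} / {k}

Backward fixpoint:
  B0 li=∅ lo={p}
  B1 li={p} lo={k}
  B2 li=∅ lo=∅
  B3 li={p} lo={k}
  B4 li={k} lo={k}
  B5 li={k} lo=∅

Interference:
  j — {k,p}
  k — {j,p,s,u}
  p — {j,k}
  s — {k}
  u — {k}

Chromatic number:
  {j,k,p} pairwise interfere (3-clique) ⇒ χ ≥ 3
  3-colouring: c0={k}  c1={j,s,u}  c2={p}
  χ = 3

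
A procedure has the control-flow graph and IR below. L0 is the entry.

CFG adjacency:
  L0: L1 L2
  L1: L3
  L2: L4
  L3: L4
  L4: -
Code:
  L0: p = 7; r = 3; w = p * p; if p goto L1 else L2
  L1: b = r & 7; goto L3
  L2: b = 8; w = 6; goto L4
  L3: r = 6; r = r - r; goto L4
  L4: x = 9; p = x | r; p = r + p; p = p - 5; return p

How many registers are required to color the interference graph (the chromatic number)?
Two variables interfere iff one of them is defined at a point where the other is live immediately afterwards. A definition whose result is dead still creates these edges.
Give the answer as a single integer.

Answer: 3

Derivation:
def/use:
  L0: def={p,r,w} ue=∅
  L1: def={b} ue={r}
  L2: def={b,w} ue=∅
  L3: def={r} ue=∅
  L4: def={p,x} ue={r}

Liveness:
  L0 li=∅ lo={r}
  L1 li={r} lo=∅
  L2 li={r} lo={r}
  L3 li=∅ lo={r}
  L4 li={r} lo=∅

Interference:
  b: {r}
  p: {r,w}
  r: {b,p,w,x}
  w: {p,r}
  x: {r}

Chromatic number:
  clique {p,r,w} ⇒ need ≥ 3
  3-colouring: r0={r}  r1={b,p,x}  r2={w}
  χ = 3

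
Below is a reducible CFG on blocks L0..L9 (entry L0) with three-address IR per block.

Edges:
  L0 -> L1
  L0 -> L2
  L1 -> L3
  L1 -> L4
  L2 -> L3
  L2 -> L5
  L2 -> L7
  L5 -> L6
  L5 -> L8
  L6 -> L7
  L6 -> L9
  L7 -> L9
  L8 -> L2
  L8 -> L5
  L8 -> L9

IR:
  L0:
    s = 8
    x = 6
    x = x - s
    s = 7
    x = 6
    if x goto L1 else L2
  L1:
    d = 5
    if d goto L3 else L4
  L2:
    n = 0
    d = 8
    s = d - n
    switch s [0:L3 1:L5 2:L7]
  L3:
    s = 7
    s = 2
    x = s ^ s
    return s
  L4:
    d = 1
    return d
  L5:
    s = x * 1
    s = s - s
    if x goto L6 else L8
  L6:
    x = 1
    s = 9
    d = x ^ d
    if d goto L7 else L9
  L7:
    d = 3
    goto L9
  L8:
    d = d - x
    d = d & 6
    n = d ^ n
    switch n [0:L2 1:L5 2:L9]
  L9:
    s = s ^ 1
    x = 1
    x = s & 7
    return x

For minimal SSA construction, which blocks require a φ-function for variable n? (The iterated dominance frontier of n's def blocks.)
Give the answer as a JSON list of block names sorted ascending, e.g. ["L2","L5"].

idom tree: L1←L0 L2←L0 L3←L0 L4←L1 L5←L2 L6←L5 L7←L2 L8←L5 L9←L2
Dom∩ at merges:
  L2: preds {L0,L8}: {L0} ∩ {L0,L2,L5,L8} = {L0}; idom=L0
  L3: preds {L1,L2}: {L0,L1} ∩ {L0,L2} = {L0}; idom=L0
  L5: preds {L2,L8}: {L0,L2} ∩ {L0,L2,L5,L8} = {L0,L2}; idom=L2
  L7: preds {L2,L6}: {L0,L2} ∩ {L0,L2,L5,L6} = {L0,L2}; idom=L2
  L9: preds {L6,L7,L8}: {L0,L2,L5,L6} ∩ {L0,L2,L7} ∩ {L0,L2,L5,L8} = {L0,L2}; idom=L2

DF derivation:
  join L2 pred L0: · stop@L0
  join L2 pred L8: L8→L5→L2 stop@L0
  join L3 pred L1: L1 stop@L0
  join L3 pred L2: L2 stop@L0
  join L5 pred L2: · stop@L2
  join L5 pred L8: L8→L5 stop@L2
  join L7 pred L2: · stop@L2
  join L7 pred L6: L6→L5 stop@L2
  join L9 pred L6: L6→L5 stop@L2
  join L9 pred L7: L7 stop@L2
  join L9 pred L8: L8→L5 stop@L2
  DF(L0)=∅
  DF(L1)={L3}
  DF(L2)={L2,L3}
  DF(L3)=∅
  DF(L4)=∅
  DF(L5)={L2,L5,L7,L9}
  DF(L6)={L7,L9}
  DF(L7)={L9}
  DF(L8)={L2,L5,L9}
  DF(L9)=∅

φ for n: defs {L2,L8}
  DF⁺ = {L2,L3,L5,L7,L9}

Answer: ["L2", "L3", "L5", "L7", "L9"]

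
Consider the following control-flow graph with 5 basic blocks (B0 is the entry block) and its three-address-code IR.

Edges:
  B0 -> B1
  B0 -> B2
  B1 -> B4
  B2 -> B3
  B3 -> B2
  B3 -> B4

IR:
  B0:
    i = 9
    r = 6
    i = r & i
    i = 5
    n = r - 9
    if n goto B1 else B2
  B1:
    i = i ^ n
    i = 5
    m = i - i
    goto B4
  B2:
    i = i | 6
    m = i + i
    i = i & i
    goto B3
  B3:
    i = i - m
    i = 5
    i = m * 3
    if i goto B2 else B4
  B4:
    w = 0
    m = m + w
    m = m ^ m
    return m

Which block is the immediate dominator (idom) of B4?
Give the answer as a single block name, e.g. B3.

Answer: B0

Derivation:
idom tree: B1←B0 B2←B0 B3←B2 B4←B0
Dom at joins:
  B2: preds {B0,B3}: {B0} ∩ {B0,B2,B3} = {B0}; idom=B0
  B4: preds {B1,B3}: {B0,B1} ∩ {B0,B2,B3} = {B0}; idom=B0

idom(B4) = B0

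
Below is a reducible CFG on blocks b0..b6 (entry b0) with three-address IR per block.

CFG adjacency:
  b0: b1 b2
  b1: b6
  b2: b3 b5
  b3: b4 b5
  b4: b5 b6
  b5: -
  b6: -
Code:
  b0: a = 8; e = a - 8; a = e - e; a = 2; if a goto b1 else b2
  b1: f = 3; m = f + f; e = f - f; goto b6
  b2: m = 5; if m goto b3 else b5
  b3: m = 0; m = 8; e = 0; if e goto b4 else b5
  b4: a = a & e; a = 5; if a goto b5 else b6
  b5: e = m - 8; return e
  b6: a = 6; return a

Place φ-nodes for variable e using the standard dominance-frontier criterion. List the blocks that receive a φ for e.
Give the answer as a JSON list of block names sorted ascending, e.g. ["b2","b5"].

idom tree: b1←b0 b2←b0 b3←b2 b4←b3 b5←b2 b6←b0
Dom∩ at merges:
  b5: preds {b2,b3,b4}: {b0,b2} ∩ {b0,b2,b3} ∩ {b0,b2,b3,b4} = {b0,b2}; idom=b2
  b6: preds {b1,b4}: {b0,b1} ∩ {b0,b2,b3,b4} = {b0}; idom=b0

Frontier:
  join b5 pred b2: · stop@b2
  join b5 pred b3: b3 stop@b2
  join b5 pred b4: b4→b3 stop@b2
  join b6 pred b1: b1 stop@b0
  join b6 pred b4: b4→b3→b2 stop@b0
  b0 → ∅
  b1 → {b6}
  b2 → {b6}
  b3 → {b5,b6}
  b4 → {b5,b6}
  b5 → ∅
  b6 → ∅

φ for e: defs {b0,b1,b3,b5}
  DF⁺ = {b5,b6}

Answer: ["b5", "b6"]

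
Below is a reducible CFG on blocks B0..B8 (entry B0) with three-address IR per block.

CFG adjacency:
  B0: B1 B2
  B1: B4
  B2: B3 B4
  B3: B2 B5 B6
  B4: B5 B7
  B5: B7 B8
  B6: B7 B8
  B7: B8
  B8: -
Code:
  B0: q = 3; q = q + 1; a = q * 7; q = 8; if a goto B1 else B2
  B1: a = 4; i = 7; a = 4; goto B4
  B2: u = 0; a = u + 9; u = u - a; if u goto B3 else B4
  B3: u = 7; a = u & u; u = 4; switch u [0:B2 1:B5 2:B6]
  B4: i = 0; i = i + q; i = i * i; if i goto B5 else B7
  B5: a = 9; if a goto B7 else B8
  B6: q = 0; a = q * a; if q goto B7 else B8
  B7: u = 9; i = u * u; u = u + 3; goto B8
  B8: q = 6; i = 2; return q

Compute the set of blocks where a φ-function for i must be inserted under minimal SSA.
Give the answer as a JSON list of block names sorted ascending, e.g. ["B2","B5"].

idom tree: B1←B0 B2←B0 B3←B2 B4←B0 B5←B0 B6←B3 B7←B0 B8←B0
Join-block Dom:
  B2: preds {B0,B3}: {B0} ∩ {B0,B2,B3} = {B0}; idom=B0
  B4: preds {B1,B2}: {B0,B1} ∩ {B0,B2} = {B0}; idom=B0
  B5: preds {B3,B4}: {B0,B2,B3} ∩ {B0,B4} = {B0}; idom=B0
  B7: preds {B4,B5,B6}: {B0,B4} ∩ {B0,B5} ∩ {B0,B2,B3,B6} = {B0}; idom=B0
  B8: preds {B5,B6,B7}: {B0,B5} ∩ {B0,B2,B3,B6} ∩ {B0,B7} = {B0}; idom=B0

DF walk-up:
  join B2 pred B0: · stop@B0
  join B2 pred B3: B3→B2 stop@B0
  join B4 pred B1: B1 stop@B0
  join B4 pred B2: B2 stop@B0
  join B5 pred B3: B3→B2 stop@B0
  join B5 pred B4: B4 stop@B0
  join B7 pred B4: B4 stop@B0
  join B7 pred B5: B5 stop@B0
  join B7 pred B6: B6→B3→B2 stop@B0
  join B8 pred B5: B5 stop@B0
  join B8 pred B6: B6→B3→B2 stop@B0
  join B8 pred B7: B7 stop@B0
  B0 → ∅
  B1 → {B4}
  B2 → {B2,B4,B5,B7,B8}
  B3 → {B2,B5,B7,B8}
  B4 → {B5,B7}
  B5 → {B7,B8}
  B6 → {B7,B8}
  B7 → {B8}
  B8 → ∅

φ for i: defs {B1,B4,B7,B8}
  DF⁺ = {B4,B5,B7,B8}

Answer: ["B4", "B5", "B7", "B8"]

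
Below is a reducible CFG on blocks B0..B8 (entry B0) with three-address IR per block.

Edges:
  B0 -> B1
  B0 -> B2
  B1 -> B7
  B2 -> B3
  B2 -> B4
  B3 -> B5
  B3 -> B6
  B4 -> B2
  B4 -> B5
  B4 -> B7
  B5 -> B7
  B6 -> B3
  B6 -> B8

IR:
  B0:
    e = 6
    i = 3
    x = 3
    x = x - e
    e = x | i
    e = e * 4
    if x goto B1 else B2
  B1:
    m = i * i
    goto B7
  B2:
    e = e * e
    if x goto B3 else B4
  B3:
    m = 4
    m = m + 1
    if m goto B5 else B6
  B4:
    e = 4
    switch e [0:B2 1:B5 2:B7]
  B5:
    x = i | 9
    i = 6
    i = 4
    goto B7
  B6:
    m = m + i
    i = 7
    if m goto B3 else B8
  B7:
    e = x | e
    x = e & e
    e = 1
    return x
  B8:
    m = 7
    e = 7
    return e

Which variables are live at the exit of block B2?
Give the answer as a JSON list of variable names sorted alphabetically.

Block summaries:
  B0 def {e,i,x} use ∅
  B1 def {m} use {i}
  B2 def {e} use {e,x}
  B3 def {m} use ∅
  B4 def {e} use ∅
  B5 def {i,x} use {i}
  B6 def {i,m} use {i,m}
  B7 def {e,x} use {e,x}
  B8 def {e,m} use ∅

Backward fixpoint:
  B0 li=∅ lo={e,i,x}
  B1 li={e,i,x} lo={e,x}
  B2 li={e,i,x} lo={e,i,x}
  B3 li={e,i} lo={e,i,m}
  B4 li={i,x} lo={e,i,x}
  B5 li={e,i} lo={e,x}
  B6 li={e,i,m} lo={e,i}
  B7 li={e,x} lo=∅
  B8 li=∅ lo=∅

live-out(B2) = ["e", "i", "x"]

Answer: ["e", "i", "x"]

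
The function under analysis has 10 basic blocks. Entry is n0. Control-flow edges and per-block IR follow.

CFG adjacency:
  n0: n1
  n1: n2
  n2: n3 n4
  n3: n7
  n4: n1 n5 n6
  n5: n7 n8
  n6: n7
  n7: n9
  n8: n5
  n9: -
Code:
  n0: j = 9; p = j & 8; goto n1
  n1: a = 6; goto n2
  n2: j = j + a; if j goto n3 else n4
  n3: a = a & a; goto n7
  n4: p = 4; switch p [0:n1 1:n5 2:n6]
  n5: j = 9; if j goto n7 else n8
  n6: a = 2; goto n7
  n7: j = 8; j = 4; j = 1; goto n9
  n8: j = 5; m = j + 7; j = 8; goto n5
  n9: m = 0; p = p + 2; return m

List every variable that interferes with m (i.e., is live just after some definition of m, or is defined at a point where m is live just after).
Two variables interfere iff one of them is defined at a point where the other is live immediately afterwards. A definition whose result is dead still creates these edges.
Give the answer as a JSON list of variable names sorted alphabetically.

Answer: ["p"]

Analysis:
Block summaries:
  n0: def={j,p} ue=∅
  n1: def={a} ue=∅
  n2: def={j} ue={a,j}
  n3: def={a} ue={a}
  n4: def={p} ue=∅
  n5: def={j} ue=∅
  n6: def={a} ue=∅
  n7: def={j} ue=∅
  n8: def={j,m} ue=∅
  n9: def={m,p} ue={p}

Liveness:
  n0 li=∅ lo={j,p}
  n1 li={j,p} lo={a,j,p}
  n2 li={a,j,p} lo={a,j,p}
  n3 li={a,p} lo={p}
  n4 li={j} lo={j,p}
  n5 li={p} lo={p}
  n6 li={p} lo={p}
  n7 li={p} lo={p}
  n8 li={p} lo={p}
  n9 li={p} lo=∅

Interference:
  a — {j,p}
  j — {a,p}
  m — {p}
  p — {a,j,m}

N(m) = ["p"]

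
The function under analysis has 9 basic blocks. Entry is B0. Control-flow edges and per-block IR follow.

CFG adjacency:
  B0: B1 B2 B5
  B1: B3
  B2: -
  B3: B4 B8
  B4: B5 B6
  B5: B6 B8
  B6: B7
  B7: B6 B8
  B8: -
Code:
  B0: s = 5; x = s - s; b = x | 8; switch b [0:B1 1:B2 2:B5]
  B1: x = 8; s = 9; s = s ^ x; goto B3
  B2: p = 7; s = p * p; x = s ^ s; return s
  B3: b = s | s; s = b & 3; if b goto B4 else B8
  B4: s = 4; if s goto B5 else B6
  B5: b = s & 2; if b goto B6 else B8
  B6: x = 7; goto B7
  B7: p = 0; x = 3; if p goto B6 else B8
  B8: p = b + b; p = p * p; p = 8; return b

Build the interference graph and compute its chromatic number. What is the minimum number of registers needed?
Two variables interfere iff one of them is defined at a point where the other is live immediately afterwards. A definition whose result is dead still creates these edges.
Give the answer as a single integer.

Block summaries:
  B0: def={b,s,x} ue=∅
  B1: def={s,x} ue=∅
  B2: def={p,s,x} ue=∅
  B3: def={b,s} ue={s}
  B4: def={s} ue=∅
  B5: def={b} ue={s}
  B6: def={x} ue=∅
  B7: def={p,x} ue=∅
  B8: def={p} ue={b}

Liveness:
  live B0: ∅→{s}
  live B1: ∅→{s}
  live B2: ∅→∅
  live B3: {s}→{b}
  live B4: {b}→{b,s}
  live B5: {s}→{b}
  live B6: {b}→{b}
  live B7: {b}→{b}
  live B8: {b}→∅

Interference:
  b: {p,s,x}
  p: {b,x}
  s: {b,x}
  x: {b,p,s}

Registers:
  {b,p,x} pairwise interfere (3-clique) ⇒ χ ≥ 3
  assign b→r0 p→r2 s→r2 x→r1 — no edge inside a register ⇒ χ ≤ 3
  χ = 3

Answer: 3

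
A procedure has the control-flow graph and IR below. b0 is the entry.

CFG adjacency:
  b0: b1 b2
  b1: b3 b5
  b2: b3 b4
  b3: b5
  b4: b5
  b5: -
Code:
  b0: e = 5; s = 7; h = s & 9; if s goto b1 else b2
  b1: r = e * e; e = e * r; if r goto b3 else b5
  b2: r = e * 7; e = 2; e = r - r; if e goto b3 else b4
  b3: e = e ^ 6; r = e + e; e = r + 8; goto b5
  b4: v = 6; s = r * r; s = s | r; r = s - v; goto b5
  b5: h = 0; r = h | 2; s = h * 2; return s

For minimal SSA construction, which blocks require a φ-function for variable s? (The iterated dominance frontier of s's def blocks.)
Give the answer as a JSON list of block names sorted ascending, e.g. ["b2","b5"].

idom tree: b1←b0 b2←b0 b3←b0 b4←b2 b5←b0
Dom∩ at merges:
  b3: preds {b1,b2}: {b0,b1} ∩ {b0,b2} = {b0}; idom=b0
  b5: preds {b1,b3,b4}: {b0,b1} ∩ {b0,b3} ∩ {b0,b2,b4} = {b0}; idom=b0

Frontier:
  b3←b1: walk b1 to b0
  b3←b2: walk b2 to b0
  b5←b1: walk b1 to b0
  b5←b3: walk b3 to b0
  b5←b4: walk b4→b2 to b0
  b0 → ∅
  b1 → {b3,b5}
  b2 → {b3,b5}
  b3 → {b5}
  b4 → {b5}
  b5 → ∅

φ for s: defs {b0,b4,b5}
  DF⁺ = {b5}

Answer: ["b5"]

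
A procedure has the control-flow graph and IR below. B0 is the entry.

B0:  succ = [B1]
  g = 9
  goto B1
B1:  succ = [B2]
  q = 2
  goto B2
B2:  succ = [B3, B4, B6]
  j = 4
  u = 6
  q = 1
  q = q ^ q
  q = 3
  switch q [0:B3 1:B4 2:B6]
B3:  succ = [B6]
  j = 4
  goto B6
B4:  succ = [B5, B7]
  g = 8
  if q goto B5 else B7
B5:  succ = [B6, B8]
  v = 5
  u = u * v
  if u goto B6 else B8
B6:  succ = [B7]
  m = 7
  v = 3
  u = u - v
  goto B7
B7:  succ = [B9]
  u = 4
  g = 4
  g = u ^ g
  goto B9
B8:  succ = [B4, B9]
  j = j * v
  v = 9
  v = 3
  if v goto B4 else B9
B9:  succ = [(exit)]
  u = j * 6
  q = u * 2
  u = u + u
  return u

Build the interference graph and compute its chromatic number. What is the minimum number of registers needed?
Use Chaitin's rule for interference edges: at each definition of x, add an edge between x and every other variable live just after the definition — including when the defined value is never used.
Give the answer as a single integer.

def/use:
  B0: {g} / ∅
  B1: {q} / ∅
  B2: {j,q,u} / ∅
  B3: {j} / ∅
  B4: {g} / {q}
  B5: {u,v} / {u}
  B6: {m,u,v} / {u}
  B7: {g,u} / ∅
  B8: {j,v} / {j,v}
  B9: {q,u} / {j}

Backward fixpoint:
  B0 li=∅ lo=∅
  B1 li=∅ lo=∅
  B2 li=∅ lo={j,q,u}
  B3 li={u} lo={j,u}
  B4 li={j,q,u} lo={j,q,u}
  B5 li={j,q,u} lo={j,q,u,v}
  B6 li={j,u} lo={j}
  B7 li={j} lo={j}
  B8 li={j,q,u,v} lo={j,q,u}
  B9 li={j} lo=∅

Interference:
  g — {j,q,u}
  j — {g,m,q,u,v}
  m — {j,u}
  q — {g,j,u,v}
  u — {g,j,m,q,v}
  v — {j,q,u}

Chromatic number:
  lower bound: {g,j,q,u} mutually conflict ⇒ χ ≥ 4
  assign g→c3 j→c0 m→c2 q→c2 u→c1 v→c3 — no edge inside a register ⇒ χ ≤ 4
  χ = 4

Answer: 4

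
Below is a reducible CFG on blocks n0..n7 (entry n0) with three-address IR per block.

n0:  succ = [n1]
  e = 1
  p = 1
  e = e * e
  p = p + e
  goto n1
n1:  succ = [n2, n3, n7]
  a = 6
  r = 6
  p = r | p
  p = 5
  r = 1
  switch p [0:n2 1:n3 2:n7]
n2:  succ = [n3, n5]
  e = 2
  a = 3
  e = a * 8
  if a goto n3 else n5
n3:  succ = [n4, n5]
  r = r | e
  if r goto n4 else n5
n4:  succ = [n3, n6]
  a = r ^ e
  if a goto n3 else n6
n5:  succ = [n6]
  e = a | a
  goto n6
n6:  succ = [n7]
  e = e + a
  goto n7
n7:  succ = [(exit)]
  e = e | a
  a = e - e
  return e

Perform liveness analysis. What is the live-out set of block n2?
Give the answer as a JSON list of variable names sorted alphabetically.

Answer: ["a", "e", "r"]

Analysis:
def/use:
  n0 def {e,p} use ∅
  n1 def {a,p,r} use {p}
  n2 def {a,e} use ∅
  n3 def {r} use {e,r}
  n4 def {a} use {e,r}
  n5 def {e} use {a}
  n6 def {e} use {a,e}
  n7 def {a,e} use {a,e}

Live sets:
  n0 li=∅ lo={e,p}
  n1 li={e,p} lo={a,e,r}
  n2 li={r} lo={a,e,r}
  n3 li={a,e,r} lo={a,e,r}
  n4 li={e,r} lo={a,e,r}
  n5 li={a} lo={a,e}
  n6 li={a,e} lo={a,e}
  n7 li={a,e} lo=∅

live-out(n2) = ["a", "e", "r"]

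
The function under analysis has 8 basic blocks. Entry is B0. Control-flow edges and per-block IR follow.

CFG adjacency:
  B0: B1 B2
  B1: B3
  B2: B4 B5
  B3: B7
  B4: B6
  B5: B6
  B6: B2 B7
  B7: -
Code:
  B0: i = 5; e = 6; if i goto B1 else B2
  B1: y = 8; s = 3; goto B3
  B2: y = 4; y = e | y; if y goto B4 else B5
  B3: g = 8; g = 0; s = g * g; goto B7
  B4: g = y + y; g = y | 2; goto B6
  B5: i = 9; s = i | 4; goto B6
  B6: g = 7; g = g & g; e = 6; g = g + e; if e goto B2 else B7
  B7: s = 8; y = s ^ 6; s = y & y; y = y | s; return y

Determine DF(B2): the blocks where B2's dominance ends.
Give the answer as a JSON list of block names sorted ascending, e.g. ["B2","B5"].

Answer: ["B2", "B7"]

Analysis:
idom tree: B1←B0 B2←B0 B3←B1 B4←B2 B5←B2 B6←B2 B7←B0
Dom∩ at merges:
  B2: preds {B0,B6}: {B0} ∩ {B0,B2,B6} = {B0}; idom=B0
  B6: preds {B4,B5}: {B0,B2,B4} ∩ {B0,B2,B5} = {B0,B2}; idom=B2
  B7: preds {B3,B6}: {B0,B1,B3} ∩ {B0,B2,B6} = {B0}; idom=B0

Frontier:
  join B2 pred B0: · stop@B0
  join B2 pred B6: B6→B2 stop@B0
  join B6 pred B4: B4 stop@B2
  join B6 pred B5: B5 stop@B2
  join B7 pred B3: B3→B1 stop@B0
  join B7 pred B6: B6→B2 stop@B0
  B0 → ∅
  B1 → {B7}
  B2 → {B2,B7}
  B3 → {B7}
  B4 → {B6}
  B5 → {B6}
  B6 → {B2,B7}
  B7 → ∅

DF(B2) = ["B2", "B7"]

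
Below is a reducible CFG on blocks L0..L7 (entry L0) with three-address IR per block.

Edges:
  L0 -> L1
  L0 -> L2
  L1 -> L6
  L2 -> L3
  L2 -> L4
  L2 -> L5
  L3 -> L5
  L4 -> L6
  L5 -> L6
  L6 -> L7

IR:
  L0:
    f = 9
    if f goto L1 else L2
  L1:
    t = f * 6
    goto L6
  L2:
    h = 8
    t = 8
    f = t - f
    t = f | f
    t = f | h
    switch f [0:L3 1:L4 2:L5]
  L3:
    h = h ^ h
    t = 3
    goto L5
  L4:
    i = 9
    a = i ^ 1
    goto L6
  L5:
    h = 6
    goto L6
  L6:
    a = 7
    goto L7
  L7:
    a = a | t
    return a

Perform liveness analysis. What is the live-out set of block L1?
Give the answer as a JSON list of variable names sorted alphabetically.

Answer: ["t"]

Working:
def/use:
  L0: def={f} ue=∅
  L1: def={t} ue={f}
  L2: def={f,h,t} ue={f}
  L3: def={h,t} ue={h}
  L4: def={a,i} ue=∅
  L5: def={h} ue=∅
  L6: def={a} ue=∅
  L7: def={a} ue={a,t}

Live sets:
  L0 li=∅ lo={f}
  L1 li={f} lo={t}
  L2 li={f} lo={h,t}
  L3 li={h} lo={t}
  L4 li={t} lo={t}
  L5 li={t} lo={t}
  L6 li={t} lo={a,t}
  L7 li={a,t} lo=∅

live-out(L1) = ["t"]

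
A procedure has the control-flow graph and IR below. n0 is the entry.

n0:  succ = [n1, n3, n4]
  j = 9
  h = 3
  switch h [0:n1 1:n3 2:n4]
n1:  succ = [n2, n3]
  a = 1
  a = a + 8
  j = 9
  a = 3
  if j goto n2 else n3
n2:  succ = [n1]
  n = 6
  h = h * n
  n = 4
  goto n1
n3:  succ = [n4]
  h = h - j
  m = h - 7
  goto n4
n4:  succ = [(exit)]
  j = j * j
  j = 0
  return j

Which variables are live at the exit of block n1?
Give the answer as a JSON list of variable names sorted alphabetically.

def/use:
  n0: def={h,j} ue=∅
  n1: def={a,j} ue=∅
  n2: def={h,n} ue={h}
  n3: def={h,m} ue={h,j}
  n4: def={j} ue={j}

Backward fixpoint:
  n0: in=∅ out={h,j}
  n1: in={h} out={h,j}
  n2: in={h} out={h}
  n3: in={h,j} out={j}
  n4: in={j} out=∅

live-out(n1) = ["h", "j"]

Answer: ["h", "j"]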